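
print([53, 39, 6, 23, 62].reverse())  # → None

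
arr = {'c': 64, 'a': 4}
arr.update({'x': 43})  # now {'c': 64, 'a': 4, 'x': 43}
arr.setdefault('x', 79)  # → 43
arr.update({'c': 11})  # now {'c': 11, 'a': 4, 'x': 43}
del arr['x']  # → {'c': 11, 'a': 4}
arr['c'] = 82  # {'c': 82, 'a': 4}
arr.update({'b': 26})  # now {'c': 82, 'a': 4, 'b': 26}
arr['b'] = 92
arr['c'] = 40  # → {'c': 40, 'a': 4, 'b': 92}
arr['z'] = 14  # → {'c': 40, 'a': 4, 'b': 92, 'z': 14}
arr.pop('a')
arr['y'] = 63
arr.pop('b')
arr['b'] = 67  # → {'c': 40, 'z': 14, 'y': 63, 'b': 67}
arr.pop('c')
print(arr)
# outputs {'z': 14, 'y': 63, 'b': 67}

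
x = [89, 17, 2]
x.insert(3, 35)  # [89, 17, 2, 35]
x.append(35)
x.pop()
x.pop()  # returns 35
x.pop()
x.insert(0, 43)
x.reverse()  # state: [17, 89, 43]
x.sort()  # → [17, 43, 89]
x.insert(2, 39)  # [17, 43, 39, 89]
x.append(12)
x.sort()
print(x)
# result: [12, 17, 39, 43, 89]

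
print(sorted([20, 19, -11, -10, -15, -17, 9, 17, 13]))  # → [-17, -15, -11, -10, 9, 13, 17, 19, 20]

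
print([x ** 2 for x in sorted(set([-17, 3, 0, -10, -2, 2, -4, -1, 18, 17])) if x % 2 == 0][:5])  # [100, 16, 4, 0, 4]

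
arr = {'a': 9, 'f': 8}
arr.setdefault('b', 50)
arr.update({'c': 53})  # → {'a': 9, 'f': 8, 'b': 50, 'c': 53}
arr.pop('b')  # 50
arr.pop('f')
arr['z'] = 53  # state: {'a': 9, 'c': 53, 'z': 53}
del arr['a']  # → {'c': 53, 'z': 53}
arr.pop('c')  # 53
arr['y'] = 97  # {'z': 53, 'y': 97}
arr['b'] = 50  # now {'z': 53, 'y': 97, 'b': 50}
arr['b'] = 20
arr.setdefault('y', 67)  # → 97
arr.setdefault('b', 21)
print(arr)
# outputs {'z': 53, 'y': 97, 'b': 20}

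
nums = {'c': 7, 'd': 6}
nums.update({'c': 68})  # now {'c': 68, 'd': 6}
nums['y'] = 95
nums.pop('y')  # 95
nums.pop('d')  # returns 6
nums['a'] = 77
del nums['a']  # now {'c': 68}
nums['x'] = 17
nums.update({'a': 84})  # {'c': 68, 'x': 17, 'a': 84}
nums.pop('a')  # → 84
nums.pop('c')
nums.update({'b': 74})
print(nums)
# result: {'x': 17, 'b': 74}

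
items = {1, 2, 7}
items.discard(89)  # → {1, 2, 7}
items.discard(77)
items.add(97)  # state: {1, 2, 7, 97}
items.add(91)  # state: {1, 2, 7, 91, 97}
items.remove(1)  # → {2, 7, 91, 97}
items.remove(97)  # {2, 7, 91}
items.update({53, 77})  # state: {2, 7, 53, 77, 91}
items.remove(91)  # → {2, 7, 53, 77}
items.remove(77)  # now {2, 7, 53}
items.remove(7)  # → {2, 53}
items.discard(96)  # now {2, 53}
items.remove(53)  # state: {2}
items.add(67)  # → {2, 67}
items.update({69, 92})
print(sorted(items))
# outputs [2, 67, 69, 92]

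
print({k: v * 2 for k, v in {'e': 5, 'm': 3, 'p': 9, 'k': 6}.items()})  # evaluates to {'e': 10, 'm': 6, 'p': 18, 'k': 12}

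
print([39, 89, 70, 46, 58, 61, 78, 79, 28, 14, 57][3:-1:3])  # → [46, 78, 14]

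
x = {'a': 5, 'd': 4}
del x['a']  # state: {'d': 4}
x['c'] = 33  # {'d': 4, 'c': 33}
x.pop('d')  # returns 4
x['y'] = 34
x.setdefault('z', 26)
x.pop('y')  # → 34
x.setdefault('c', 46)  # 33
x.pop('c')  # 33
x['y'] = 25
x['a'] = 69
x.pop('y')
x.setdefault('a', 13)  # 69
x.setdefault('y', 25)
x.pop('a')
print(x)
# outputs {'z': 26, 'y': 25}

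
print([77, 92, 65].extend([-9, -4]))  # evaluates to None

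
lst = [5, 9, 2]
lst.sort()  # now [2, 5, 9]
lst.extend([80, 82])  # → [2, 5, 9, 80, 82]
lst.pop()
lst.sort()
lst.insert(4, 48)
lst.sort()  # [2, 5, 9, 48, 80]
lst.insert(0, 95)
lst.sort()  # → [2, 5, 9, 48, 80, 95]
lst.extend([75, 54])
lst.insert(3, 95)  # [2, 5, 9, 95, 48, 80, 95, 75, 54]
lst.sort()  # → [2, 5, 9, 48, 54, 75, 80, 95, 95]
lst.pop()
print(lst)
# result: [2, 5, 9, 48, 54, 75, 80, 95]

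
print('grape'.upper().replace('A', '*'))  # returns GR*PE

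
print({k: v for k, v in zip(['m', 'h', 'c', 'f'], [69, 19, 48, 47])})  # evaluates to {'m': 69, 'h': 19, 'c': 48, 'f': 47}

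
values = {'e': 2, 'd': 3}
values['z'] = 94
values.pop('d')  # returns 3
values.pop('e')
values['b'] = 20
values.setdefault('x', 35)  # 35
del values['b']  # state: {'z': 94, 'x': 35}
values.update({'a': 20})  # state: {'z': 94, 'x': 35, 'a': 20}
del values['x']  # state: {'z': 94, 'a': 20}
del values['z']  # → {'a': 20}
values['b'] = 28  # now {'a': 20, 'b': 28}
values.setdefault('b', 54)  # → 28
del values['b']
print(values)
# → {'a': 20}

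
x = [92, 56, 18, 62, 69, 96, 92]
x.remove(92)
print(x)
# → [56, 18, 62, 69, 96, 92]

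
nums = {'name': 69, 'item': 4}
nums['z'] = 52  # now {'name': 69, 'item': 4, 'z': 52}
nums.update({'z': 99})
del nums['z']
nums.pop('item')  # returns 4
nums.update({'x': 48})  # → {'name': 69, 'x': 48}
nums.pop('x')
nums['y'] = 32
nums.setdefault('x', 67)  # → 67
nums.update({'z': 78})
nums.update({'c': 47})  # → {'name': 69, 'y': 32, 'x': 67, 'z': 78, 'c': 47}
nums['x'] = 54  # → {'name': 69, 'y': 32, 'x': 54, 'z': 78, 'c': 47}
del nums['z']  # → {'name': 69, 'y': 32, 'x': 54, 'c': 47}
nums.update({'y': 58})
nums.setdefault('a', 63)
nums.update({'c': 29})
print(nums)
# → {'name': 69, 'y': 58, 'x': 54, 'c': 29, 'a': 63}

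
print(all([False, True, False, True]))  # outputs False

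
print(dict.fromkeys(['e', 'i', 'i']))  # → {'e': None, 'i': None}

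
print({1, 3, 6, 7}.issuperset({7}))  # True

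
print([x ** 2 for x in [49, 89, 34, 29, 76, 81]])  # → [2401, 7921, 1156, 841, 5776, 6561]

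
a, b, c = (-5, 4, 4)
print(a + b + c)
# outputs 3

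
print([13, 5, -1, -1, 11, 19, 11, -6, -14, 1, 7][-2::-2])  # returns [1, -6, 19, -1, 5]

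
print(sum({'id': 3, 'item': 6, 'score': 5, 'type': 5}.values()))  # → 19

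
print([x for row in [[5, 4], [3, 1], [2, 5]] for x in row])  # [5, 4, 3, 1, 2, 5]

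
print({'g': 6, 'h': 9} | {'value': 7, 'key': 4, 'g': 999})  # {'g': 999, 'h': 9, 'value': 7, 'key': 4}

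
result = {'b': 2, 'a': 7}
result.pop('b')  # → 2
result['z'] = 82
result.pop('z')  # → 82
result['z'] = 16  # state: {'a': 7, 'z': 16}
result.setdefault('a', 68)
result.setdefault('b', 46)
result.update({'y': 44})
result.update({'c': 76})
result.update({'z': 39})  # {'a': 7, 'z': 39, 'b': 46, 'y': 44, 'c': 76}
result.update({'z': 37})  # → {'a': 7, 'z': 37, 'b': 46, 'y': 44, 'c': 76}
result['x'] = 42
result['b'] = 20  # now {'a': 7, 'z': 37, 'b': 20, 'y': 44, 'c': 76, 'x': 42}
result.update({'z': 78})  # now {'a': 7, 'z': 78, 'b': 20, 'y': 44, 'c': 76, 'x': 42}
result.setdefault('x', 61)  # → 42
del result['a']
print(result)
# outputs {'z': 78, 'b': 20, 'y': 44, 'c': 76, 'x': 42}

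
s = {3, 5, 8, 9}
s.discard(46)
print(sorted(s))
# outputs [3, 5, 8, 9]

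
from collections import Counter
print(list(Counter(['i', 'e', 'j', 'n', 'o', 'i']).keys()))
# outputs ['i', 'e', 'j', 'n', 'o']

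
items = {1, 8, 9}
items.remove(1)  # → {8, 9}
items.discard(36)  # {8, 9}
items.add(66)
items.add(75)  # {8, 9, 66, 75}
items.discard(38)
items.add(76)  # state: {8, 9, 66, 75, 76}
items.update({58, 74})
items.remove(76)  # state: {8, 9, 58, 66, 74, 75}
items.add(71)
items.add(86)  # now {8, 9, 58, 66, 71, 74, 75, 86}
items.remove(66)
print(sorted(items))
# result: [8, 9, 58, 71, 74, 75, 86]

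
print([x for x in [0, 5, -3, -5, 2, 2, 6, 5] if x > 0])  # [5, 2, 2, 6, 5]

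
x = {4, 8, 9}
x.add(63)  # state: {4, 8, 9, 63}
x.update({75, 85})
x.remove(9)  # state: {4, 8, 63, 75, 85}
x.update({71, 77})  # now {4, 8, 63, 71, 75, 77, 85}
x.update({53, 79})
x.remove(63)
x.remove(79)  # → {4, 8, 53, 71, 75, 77, 85}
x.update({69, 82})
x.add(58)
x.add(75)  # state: {4, 8, 53, 58, 69, 71, 75, 77, 82, 85}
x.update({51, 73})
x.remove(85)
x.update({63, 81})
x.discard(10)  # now {4, 8, 51, 53, 58, 63, 69, 71, 73, 75, 77, 81, 82}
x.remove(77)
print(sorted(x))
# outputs [4, 8, 51, 53, 58, 63, 69, 71, 73, 75, 81, 82]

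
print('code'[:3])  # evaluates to cod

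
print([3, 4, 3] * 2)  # [3, 4, 3, 3, 4, 3]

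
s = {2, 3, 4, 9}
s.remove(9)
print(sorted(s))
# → [2, 3, 4]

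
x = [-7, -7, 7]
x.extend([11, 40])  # [-7, -7, 7, 11, 40]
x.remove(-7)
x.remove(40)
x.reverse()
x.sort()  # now [-7, 7, 11]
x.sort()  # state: [-7, 7, 11]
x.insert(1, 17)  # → [-7, 17, 7, 11]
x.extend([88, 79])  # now [-7, 17, 7, 11, 88, 79]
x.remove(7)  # [-7, 17, 11, 88, 79]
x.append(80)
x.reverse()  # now [80, 79, 88, 11, 17, -7]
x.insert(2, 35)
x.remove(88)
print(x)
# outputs [80, 79, 35, 11, 17, -7]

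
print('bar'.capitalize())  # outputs Bar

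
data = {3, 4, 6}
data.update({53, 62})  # {3, 4, 6, 53, 62}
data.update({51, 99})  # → {3, 4, 6, 51, 53, 62, 99}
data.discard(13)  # {3, 4, 6, 51, 53, 62, 99}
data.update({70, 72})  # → {3, 4, 6, 51, 53, 62, 70, 72, 99}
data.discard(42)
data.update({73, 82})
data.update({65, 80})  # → {3, 4, 6, 51, 53, 62, 65, 70, 72, 73, 80, 82, 99}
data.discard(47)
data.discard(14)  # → {3, 4, 6, 51, 53, 62, 65, 70, 72, 73, 80, 82, 99}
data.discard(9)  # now {3, 4, 6, 51, 53, 62, 65, 70, 72, 73, 80, 82, 99}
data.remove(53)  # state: {3, 4, 6, 51, 62, 65, 70, 72, 73, 80, 82, 99}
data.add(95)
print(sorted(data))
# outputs [3, 4, 6, 51, 62, 65, 70, 72, 73, 80, 82, 95, 99]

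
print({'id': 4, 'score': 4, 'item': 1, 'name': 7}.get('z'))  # None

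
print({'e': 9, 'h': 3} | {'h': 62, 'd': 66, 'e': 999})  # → {'e': 999, 'h': 62, 'd': 66}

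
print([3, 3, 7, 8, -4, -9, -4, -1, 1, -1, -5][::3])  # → [3, 8, -4, -1]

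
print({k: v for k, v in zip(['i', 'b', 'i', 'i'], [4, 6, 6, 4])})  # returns {'i': 4, 'b': 6}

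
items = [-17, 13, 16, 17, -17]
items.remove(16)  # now [-17, 13, 17, -17]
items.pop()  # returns -17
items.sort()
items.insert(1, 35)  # [-17, 35, 13, 17]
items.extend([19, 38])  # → [-17, 35, 13, 17, 19, 38]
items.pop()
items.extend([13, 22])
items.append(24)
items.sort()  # [-17, 13, 13, 17, 19, 22, 24, 35]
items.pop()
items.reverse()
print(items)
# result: [24, 22, 19, 17, 13, 13, -17]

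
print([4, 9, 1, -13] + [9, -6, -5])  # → [4, 9, 1, -13, 9, -6, -5]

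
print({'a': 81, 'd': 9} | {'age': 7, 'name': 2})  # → {'a': 81, 'd': 9, 'age': 7, 'name': 2}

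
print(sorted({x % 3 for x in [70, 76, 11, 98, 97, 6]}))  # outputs [0, 1, 2]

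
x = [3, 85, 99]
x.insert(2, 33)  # [3, 85, 33, 99]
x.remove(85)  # [3, 33, 99]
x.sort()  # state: [3, 33, 99]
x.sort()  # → [3, 33, 99]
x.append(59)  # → [3, 33, 99, 59]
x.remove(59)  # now [3, 33, 99]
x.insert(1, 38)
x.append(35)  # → [3, 38, 33, 99, 35]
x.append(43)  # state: [3, 38, 33, 99, 35, 43]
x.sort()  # [3, 33, 35, 38, 43, 99]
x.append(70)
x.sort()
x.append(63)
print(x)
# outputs [3, 33, 35, 38, 43, 70, 99, 63]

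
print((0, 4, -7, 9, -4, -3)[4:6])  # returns (-4, -3)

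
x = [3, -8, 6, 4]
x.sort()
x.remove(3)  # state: [-8, 4, 6]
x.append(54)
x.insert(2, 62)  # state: [-8, 4, 62, 6, 54]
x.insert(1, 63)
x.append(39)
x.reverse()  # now [39, 54, 6, 62, 4, 63, -8]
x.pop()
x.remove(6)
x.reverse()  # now [63, 4, 62, 54, 39]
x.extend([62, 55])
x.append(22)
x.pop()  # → 22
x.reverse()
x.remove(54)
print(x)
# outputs [55, 62, 39, 62, 4, 63]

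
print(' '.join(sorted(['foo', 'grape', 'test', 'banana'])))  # banana foo grape test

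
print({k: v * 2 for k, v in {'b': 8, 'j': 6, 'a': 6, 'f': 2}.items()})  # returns {'b': 16, 'j': 12, 'a': 12, 'f': 4}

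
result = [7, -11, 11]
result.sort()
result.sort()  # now [-11, 7, 11]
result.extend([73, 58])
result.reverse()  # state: [58, 73, 11, 7, -11]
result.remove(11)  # [58, 73, 7, -11]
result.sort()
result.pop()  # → 73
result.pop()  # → 58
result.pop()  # 7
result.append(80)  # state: [-11, 80]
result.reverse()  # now [80, -11]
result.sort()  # [-11, 80]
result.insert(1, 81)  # [-11, 81, 80]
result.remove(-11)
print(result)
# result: [81, 80]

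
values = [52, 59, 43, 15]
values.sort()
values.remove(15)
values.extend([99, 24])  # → [43, 52, 59, 99, 24]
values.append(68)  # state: [43, 52, 59, 99, 24, 68]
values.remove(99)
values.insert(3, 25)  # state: [43, 52, 59, 25, 24, 68]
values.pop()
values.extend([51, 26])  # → [43, 52, 59, 25, 24, 51, 26]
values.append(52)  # [43, 52, 59, 25, 24, 51, 26, 52]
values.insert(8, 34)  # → [43, 52, 59, 25, 24, 51, 26, 52, 34]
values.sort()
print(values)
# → [24, 25, 26, 34, 43, 51, 52, 52, 59]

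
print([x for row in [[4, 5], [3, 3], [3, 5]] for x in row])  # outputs [4, 5, 3, 3, 3, 5]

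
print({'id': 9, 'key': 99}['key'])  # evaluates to 99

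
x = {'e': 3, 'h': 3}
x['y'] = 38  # {'e': 3, 'h': 3, 'y': 38}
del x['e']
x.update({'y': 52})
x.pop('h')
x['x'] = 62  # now {'y': 52, 'x': 62}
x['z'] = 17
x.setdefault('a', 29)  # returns 29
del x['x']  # {'y': 52, 'z': 17, 'a': 29}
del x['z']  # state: {'y': 52, 'a': 29}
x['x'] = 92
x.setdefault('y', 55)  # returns 52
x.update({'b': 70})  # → {'y': 52, 'a': 29, 'x': 92, 'b': 70}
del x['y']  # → {'a': 29, 'x': 92, 'b': 70}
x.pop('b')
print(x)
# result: {'a': 29, 'x': 92}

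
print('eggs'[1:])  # ggs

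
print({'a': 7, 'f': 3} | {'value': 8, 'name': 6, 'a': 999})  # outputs {'a': 999, 'f': 3, 'value': 8, 'name': 6}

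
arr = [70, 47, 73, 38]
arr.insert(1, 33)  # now [70, 33, 47, 73, 38]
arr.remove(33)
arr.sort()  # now [38, 47, 70, 73]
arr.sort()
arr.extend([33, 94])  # [38, 47, 70, 73, 33, 94]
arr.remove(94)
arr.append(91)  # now [38, 47, 70, 73, 33, 91]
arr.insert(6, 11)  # [38, 47, 70, 73, 33, 91, 11]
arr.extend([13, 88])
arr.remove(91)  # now [38, 47, 70, 73, 33, 11, 13, 88]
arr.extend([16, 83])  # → [38, 47, 70, 73, 33, 11, 13, 88, 16, 83]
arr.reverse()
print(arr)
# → [83, 16, 88, 13, 11, 33, 73, 70, 47, 38]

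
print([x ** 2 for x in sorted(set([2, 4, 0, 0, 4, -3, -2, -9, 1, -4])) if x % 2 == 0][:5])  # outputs [16, 4, 0, 4, 16]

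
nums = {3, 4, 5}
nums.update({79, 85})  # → {3, 4, 5, 79, 85}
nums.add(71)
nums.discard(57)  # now {3, 4, 5, 71, 79, 85}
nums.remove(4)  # {3, 5, 71, 79, 85}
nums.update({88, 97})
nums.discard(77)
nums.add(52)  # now {3, 5, 52, 71, 79, 85, 88, 97}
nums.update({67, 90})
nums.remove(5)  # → {3, 52, 67, 71, 79, 85, 88, 90, 97}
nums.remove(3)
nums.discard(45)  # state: {52, 67, 71, 79, 85, 88, 90, 97}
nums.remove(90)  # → {52, 67, 71, 79, 85, 88, 97}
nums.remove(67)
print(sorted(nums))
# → [52, 71, 79, 85, 88, 97]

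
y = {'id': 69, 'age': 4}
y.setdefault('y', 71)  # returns 71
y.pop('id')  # 69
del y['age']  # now {'y': 71}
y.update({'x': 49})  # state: {'y': 71, 'x': 49}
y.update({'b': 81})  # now {'y': 71, 'x': 49, 'b': 81}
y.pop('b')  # 81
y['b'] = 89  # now {'y': 71, 'x': 49, 'b': 89}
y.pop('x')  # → 49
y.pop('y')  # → 71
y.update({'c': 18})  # {'b': 89, 'c': 18}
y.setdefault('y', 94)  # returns 94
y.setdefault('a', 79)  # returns 79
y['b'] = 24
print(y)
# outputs {'b': 24, 'c': 18, 'y': 94, 'a': 79}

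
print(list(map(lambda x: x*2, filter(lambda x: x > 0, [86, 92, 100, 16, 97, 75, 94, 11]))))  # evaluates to [172, 184, 200, 32, 194, 150, 188, 22]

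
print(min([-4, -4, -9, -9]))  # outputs -9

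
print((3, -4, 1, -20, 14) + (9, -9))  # (3, -4, 1, -20, 14, 9, -9)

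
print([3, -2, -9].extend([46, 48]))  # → None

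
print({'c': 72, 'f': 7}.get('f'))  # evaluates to 7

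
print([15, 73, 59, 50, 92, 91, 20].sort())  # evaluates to None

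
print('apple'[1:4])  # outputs ppl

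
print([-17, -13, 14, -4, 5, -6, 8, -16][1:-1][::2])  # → [-13, -4, -6]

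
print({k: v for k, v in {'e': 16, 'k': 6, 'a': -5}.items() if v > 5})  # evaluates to {'e': 16, 'k': 6}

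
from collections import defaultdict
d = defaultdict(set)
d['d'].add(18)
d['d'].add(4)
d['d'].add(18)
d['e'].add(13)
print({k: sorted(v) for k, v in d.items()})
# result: {'d': [4, 18], 'e': [13]}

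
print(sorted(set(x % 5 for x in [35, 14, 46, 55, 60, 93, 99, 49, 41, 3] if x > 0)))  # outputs [0, 1, 3, 4]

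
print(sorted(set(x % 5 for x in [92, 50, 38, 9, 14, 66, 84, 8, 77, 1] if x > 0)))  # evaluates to [0, 1, 2, 3, 4]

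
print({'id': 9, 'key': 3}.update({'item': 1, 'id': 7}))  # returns None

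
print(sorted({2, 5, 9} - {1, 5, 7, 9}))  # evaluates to [2]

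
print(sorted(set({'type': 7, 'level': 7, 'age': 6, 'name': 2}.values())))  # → [2, 6, 7]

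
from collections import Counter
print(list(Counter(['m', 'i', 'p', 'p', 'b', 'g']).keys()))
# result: ['m', 'i', 'p', 'b', 'g']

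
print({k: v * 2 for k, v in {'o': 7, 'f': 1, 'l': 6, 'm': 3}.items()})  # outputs {'o': 14, 'f': 2, 'l': 12, 'm': 6}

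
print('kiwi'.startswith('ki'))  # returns True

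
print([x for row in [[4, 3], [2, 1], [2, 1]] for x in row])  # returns [4, 3, 2, 1, 2, 1]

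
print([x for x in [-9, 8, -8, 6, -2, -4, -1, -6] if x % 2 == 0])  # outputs [8, -8, 6, -2, -4, -6]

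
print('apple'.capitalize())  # Apple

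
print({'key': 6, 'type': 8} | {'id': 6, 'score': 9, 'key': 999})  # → {'key': 999, 'type': 8, 'id': 6, 'score': 9}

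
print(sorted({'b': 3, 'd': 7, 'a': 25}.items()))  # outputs [('a', 25), ('b', 3), ('d', 7)]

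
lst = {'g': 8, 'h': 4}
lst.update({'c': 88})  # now {'g': 8, 'h': 4, 'c': 88}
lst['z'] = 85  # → {'g': 8, 'h': 4, 'c': 88, 'z': 85}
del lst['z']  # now {'g': 8, 'h': 4, 'c': 88}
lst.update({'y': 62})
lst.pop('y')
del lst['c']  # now {'g': 8, 'h': 4}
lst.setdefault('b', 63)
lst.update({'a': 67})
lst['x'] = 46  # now {'g': 8, 'h': 4, 'b': 63, 'a': 67, 'x': 46}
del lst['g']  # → {'h': 4, 'b': 63, 'a': 67, 'x': 46}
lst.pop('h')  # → 4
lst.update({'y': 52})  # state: {'b': 63, 'a': 67, 'x': 46, 'y': 52}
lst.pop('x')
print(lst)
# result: {'b': 63, 'a': 67, 'y': 52}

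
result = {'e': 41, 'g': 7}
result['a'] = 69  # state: {'e': 41, 'g': 7, 'a': 69}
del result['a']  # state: {'e': 41, 'g': 7}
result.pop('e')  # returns 41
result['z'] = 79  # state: {'g': 7, 'z': 79}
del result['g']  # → {'z': 79}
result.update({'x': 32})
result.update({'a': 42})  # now {'z': 79, 'x': 32, 'a': 42}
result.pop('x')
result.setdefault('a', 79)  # 42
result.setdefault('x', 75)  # 75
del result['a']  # {'z': 79, 'x': 75}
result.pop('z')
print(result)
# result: {'x': 75}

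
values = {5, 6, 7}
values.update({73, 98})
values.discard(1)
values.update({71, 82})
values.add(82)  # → {5, 6, 7, 71, 73, 82, 98}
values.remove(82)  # {5, 6, 7, 71, 73, 98}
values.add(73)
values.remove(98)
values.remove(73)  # {5, 6, 7, 71}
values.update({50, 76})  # {5, 6, 7, 50, 71, 76}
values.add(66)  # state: {5, 6, 7, 50, 66, 71, 76}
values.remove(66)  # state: {5, 6, 7, 50, 71, 76}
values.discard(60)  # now {5, 6, 7, 50, 71, 76}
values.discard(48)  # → {5, 6, 7, 50, 71, 76}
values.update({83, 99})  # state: {5, 6, 7, 50, 71, 76, 83, 99}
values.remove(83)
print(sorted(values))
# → [5, 6, 7, 50, 71, 76, 99]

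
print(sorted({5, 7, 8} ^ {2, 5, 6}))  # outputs [2, 6, 7, 8]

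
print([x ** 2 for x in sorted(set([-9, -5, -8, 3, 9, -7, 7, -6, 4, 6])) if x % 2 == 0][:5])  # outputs [64, 36, 16, 36]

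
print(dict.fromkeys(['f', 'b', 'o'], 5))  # {'f': 5, 'b': 5, 'o': 5}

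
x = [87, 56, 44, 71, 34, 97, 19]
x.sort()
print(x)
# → [19, 34, 44, 56, 71, 87, 97]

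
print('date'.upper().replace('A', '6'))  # D6TE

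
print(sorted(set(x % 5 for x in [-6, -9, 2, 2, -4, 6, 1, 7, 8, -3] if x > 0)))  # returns [1, 2, 3]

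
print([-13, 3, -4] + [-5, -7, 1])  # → [-13, 3, -4, -5, -7, 1]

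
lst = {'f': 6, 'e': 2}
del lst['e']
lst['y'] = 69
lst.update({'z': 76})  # {'f': 6, 'y': 69, 'z': 76}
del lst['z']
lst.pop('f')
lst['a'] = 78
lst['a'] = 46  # {'y': 69, 'a': 46}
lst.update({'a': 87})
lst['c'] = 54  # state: {'y': 69, 'a': 87, 'c': 54}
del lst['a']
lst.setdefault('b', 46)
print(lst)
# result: {'y': 69, 'c': 54, 'b': 46}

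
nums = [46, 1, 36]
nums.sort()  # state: [1, 36, 46]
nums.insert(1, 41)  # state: [1, 41, 36, 46]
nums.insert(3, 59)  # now [1, 41, 36, 59, 46]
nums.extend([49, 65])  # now [1, 41, 36, 59, 46, 49, 65]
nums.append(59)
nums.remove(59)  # [1, 41, 36, 46, 49, 65, 59]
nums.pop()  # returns 59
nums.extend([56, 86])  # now [1, 41, 36, 46, 49, 65, 56, 86]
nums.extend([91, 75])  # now [1, 41, 36, 46, 49, 65, 56, 86, 91, 75]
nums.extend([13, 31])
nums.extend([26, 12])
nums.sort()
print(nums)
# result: [1, 12, 13, 26, 31, 36, 41, 46, 49, 56, 65, 75, 86, 91]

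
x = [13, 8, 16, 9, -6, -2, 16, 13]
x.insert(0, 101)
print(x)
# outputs [101, 13, 8, 16, 9, -6, -2, 16, 13]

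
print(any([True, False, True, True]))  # True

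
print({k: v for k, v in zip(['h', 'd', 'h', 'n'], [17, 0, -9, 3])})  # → {'h': -9, 'd': 0, 'n': 3}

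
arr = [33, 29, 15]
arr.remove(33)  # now [29, 15]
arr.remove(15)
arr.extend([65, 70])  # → [29, 65, 70]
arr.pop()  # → 70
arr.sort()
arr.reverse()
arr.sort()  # [29, 65]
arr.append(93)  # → [29, 65, 93]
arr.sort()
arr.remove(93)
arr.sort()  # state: [29, 65]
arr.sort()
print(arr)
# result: [29, 65]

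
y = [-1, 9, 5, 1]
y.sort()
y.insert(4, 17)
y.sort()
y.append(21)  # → [-1, 1, 5, 9, 17, 21]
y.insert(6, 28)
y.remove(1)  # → [-1, 5, 9, 17, 21, 28]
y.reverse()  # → [28, 21, 17, 9, 5, -1]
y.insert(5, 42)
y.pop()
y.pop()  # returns 42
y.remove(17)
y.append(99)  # [28, 21, 9, 5, 99]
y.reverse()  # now [99, 5, 9, 21, 28]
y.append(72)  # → [99, 5, 9, 21, 28, 72]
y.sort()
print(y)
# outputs [5, 9, 21, 28, 72, 99]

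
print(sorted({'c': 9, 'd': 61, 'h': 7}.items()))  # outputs [('c', 9), ('d', 61), ('h', 7)]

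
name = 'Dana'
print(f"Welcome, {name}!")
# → Welcome, Dana!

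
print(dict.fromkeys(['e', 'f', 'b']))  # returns {'e': None, 'f': None, 'b': None}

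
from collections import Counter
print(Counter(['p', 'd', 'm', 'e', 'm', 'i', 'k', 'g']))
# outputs Counter({'m': 2, 'p': 1, 'd': 1, 'e': 1, 'i': 1, 'k': 1, 'g': 1})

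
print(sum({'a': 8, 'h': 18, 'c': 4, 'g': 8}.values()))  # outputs 38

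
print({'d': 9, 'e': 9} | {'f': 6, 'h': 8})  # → {'d': 9, 'e': 9, 'f': 6, 'h': 8}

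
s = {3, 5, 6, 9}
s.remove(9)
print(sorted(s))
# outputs [3, 5, 6]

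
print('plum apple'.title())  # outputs Plum Apple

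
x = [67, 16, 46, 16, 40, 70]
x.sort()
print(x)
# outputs [16, 16, 40, 46, 67, 70]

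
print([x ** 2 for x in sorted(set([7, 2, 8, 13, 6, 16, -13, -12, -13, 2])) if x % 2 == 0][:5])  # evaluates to [144, 4, 36, 64, 256]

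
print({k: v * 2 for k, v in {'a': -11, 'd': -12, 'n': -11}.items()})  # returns {'a': -22, 'd': -24, 'n': -22}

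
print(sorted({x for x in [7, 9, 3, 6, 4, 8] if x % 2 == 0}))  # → [4, 6, 8]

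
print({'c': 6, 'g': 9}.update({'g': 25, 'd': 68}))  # None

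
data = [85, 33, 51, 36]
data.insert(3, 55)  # [85, 33, 51, 55, 36]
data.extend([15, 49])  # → [85, 33, 51, 55, 36, 15, 49]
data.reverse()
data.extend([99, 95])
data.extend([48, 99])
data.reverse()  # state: [99, 48, 95, 99, 85, 33, 51, 55, 36, 15, 49]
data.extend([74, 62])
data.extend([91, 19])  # [99, 48, 95, 99, 85, 33, 51, 55, 36, 15, 49, 74, 62, 91, 19]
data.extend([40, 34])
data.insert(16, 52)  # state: [99, 48, 95, 99, 85, 33, 51, 55, 36, 15, 49, 74, 62, 91, 19, 40, 52, 34]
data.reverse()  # [34, 52, 40, 19, 91, 62, 74, 49, 15, 36, 55, 51, 33, 85, 99, 95, 48, 99]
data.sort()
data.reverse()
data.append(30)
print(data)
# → [99, 99, 95, 91, 85, 74, 62, 55, 52, 51, 49, 48, 40, 36, 34, 33, 19, 15, 30]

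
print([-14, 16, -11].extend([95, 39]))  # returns None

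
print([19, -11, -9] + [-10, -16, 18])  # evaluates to [19, -11, -9, -10, -16, 18]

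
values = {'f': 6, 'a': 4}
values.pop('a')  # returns 4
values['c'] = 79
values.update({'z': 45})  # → {'f': 6, 'c': 79, 'z': 45}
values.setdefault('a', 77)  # 77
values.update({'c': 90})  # {'f': 6, 'c': 90, 'z': 45, 'a': 77}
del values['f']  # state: {'c': 90, 'z': 45, 'a': 77}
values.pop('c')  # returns 90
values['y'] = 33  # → {'z': 45, 'a': 77, 'y': 33}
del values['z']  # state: {'a': 77, 'y': 33}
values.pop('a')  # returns 77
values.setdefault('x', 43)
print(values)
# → {'y': 33, 'x': 43}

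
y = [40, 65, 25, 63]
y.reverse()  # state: [63, 25, 65, 40]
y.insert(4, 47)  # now [63, 25, 65, 40, 47]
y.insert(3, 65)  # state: [63, 25, 65, 65, 40, 47]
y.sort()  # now [25, 40, 47, 63, 65, 65]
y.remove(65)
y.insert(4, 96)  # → [25, 40, 47, 63, 96, 65]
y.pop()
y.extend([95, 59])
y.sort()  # [25, 40, 47, 59, 63, 95, 96]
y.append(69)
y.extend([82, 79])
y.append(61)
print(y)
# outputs [25, 40, 47, 59, 63, 95, 96, 69, 82, 79, 61]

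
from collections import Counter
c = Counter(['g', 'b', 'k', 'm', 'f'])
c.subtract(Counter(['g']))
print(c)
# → Counter({'b': 1, 'k': 1, 'm': 1, 'f': 1, 'g': 0})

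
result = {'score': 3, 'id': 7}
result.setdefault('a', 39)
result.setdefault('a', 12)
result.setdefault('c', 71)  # 71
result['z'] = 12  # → {'score': 3, 'id': 7, 'a': 39, 'c': 71, 'z': 12}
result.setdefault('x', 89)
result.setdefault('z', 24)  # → 12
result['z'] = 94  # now {'score': 3, 'id': 7, 'a': 39, 'c': 71, 'z': 94, 'x': 89}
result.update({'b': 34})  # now {'score': 3, 'id': 7, 'a': 39, 'c': 71, 'z': 94, 'x': 89, 'b': 34}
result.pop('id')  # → 7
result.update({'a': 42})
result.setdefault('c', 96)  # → 71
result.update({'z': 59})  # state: {'score': 3, 'a': 42, 'c': 71, 'z': 59, 'x': 89, 'b': 34}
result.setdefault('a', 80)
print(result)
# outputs {'score': 3, 'a': 42, 'c': 71, 'z': 59, 'x': 89, 'b': 34}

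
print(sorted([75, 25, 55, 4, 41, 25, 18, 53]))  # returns [4, 18, 25, 25, 41, 53, 55, 75]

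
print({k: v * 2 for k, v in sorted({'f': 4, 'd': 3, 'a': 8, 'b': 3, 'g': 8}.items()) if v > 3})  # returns {'a': 16, 'f': 8, 'g': 16}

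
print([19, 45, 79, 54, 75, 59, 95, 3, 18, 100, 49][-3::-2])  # [18, 95, 75, 79, 19]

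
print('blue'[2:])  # ue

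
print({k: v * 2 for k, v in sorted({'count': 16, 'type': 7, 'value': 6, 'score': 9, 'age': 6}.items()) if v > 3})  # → {'age': 12, 'count': 32, 'score': 18, 'type': 14, 'value': 12}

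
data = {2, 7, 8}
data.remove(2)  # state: {7, 8}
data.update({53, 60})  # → {7, 8, 53, 60}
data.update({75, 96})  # {7, 8, 53, 60, 75, 96}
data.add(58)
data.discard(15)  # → {7, 8, 53, 58, 60, 75, 96}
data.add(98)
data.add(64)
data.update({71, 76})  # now {7, 8, 53, 58, 60, 64, 71, 75, 76, 96, 98}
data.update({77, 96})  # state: {7, 8, 53, 58, 60, 64, 71, 75, 76, 77, 96, 98}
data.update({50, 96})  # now {7, 8, 50, 53, 58, 60, 64, 71, 75, 76, 77, 96, 98}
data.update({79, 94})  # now {7, 8, 50, 53, 58, 60, 64, 71, 75, 76, 77, 79, 94, 96, 98}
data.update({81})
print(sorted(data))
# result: [7, 8, 50, 53, 58, 60, 64, 71, 75, 76, 77, 79, 81, 94, 96, 98]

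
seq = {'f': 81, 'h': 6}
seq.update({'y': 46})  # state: {'f': 81, 'h': 6, 'y': 46}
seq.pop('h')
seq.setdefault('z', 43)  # 43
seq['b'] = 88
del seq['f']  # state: {'y': 46, 'z': 43, 'b': 88}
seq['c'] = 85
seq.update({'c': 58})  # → {'y': 46, 'z': 43, 'b': 88, 'c': 58}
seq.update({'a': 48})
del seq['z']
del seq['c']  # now {'y': 46, 'b': 88, 'a': 48}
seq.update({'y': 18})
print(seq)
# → {'y': 18, 'b': 88, 'a': 48}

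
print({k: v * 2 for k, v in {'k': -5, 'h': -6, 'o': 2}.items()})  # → {'k': -10, 'h': -12, 'o': 4}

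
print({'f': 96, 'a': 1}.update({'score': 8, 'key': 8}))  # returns None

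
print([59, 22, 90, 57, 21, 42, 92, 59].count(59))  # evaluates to 2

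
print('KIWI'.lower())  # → kiwi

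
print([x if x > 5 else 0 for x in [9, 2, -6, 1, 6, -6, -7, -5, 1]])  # [9, 0, 0, 0, 6, 0, 0, 0, 0]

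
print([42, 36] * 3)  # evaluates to [42, 36, 42, 36, 42, 36]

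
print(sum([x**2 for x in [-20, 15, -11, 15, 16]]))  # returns 1227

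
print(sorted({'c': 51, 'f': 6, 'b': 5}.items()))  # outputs [('b', 5), ('c', 51), ('f', 6)]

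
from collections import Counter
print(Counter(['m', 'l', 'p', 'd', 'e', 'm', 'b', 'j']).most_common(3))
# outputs [('m', 2), ('l', 1), ('p', 1)]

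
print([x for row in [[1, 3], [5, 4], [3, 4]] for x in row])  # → [1, 3, 5, 4, 3, 4]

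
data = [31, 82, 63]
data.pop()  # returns 63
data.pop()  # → 82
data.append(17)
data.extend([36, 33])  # [31, 17, 36, 33]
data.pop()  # 33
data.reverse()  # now [36, 17, 31]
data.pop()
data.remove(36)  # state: [17]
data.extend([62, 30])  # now [17, 62, 30]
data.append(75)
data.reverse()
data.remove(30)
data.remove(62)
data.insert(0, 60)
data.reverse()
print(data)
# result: [17, 75, 60]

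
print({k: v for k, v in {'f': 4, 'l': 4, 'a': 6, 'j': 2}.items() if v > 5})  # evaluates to {'a': 6}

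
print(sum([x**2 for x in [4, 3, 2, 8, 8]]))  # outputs 157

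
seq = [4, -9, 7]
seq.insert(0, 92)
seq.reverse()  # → [7, -9, 4, 92]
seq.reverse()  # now [92, 4, -9, 7]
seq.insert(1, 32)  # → [92, 32, 4, -9, 7]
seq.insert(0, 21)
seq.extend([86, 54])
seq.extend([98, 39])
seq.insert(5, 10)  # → [21, 92, 32, 4, -9, 10, 7, 86, 54, 98, 39]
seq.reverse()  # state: [39, 98, 54, 86, 7, 10, -9, 4, 32, 92, 21]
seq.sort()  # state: [-9, 4, 7, 10, 21, 32, 39, 54, 86, 92, 98]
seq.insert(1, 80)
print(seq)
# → [-9, 80, 4, 7, 10, 21, 32, 39, 54, 86, 92, 98]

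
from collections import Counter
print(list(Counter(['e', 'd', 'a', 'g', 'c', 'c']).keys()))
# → ['e', 'd', 'a', 'g', 'c']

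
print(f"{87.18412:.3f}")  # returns 87.184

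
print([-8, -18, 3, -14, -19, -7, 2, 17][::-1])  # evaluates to [17, 2, -7, -19, -14, 3, -18, -8]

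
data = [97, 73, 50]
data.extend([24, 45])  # [97, 73, 50, 24, 45]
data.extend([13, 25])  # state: [97, 73, 50, 24, 45, 13, 25]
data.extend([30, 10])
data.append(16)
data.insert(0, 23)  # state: [23, 97, 73, 50, 24, 45, 13, 25, 30, 10, 16]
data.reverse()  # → [16, 10, 30, 25, 13, 45, 24, 50, 73, 97, 23]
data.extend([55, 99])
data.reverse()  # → [99, 55, 23, 97, 73, 50, 24, 45, 13, 25, 30, 10, 16]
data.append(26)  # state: [99, 55, 23, 97, 73, 50, 24, 45, 13, 25, 30, 10, 16, 26]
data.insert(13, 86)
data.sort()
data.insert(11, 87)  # [10, 13, 16, 23, 24, 25, 26, 30, 45, 50, 55, 87, 73, 86, 97, 99]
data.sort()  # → [10, 13, 16, 23, 24, 25, 26, 30, 45, 50, 55, 73, 86, 87, 97, 99]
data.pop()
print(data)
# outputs [10, 13, 16, 23, 24, 25, 26, 30, 45, 50, 55, 73, 86, 87, 97]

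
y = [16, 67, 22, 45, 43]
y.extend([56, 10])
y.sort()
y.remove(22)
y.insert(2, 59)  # [10, 16, 59, 43, 45, 56, 67]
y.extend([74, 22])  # [10, 16, 59, 43, 45, 56, 67, 74, 22]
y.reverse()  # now [22, 74, 67, 56, 45, 43, 59, 16, 10]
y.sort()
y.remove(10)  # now [16, 22, 43, 45, 56, 59, 67, 74]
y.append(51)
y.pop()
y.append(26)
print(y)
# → [16, 22, 43, 45, 56, 59, 67, 74, 26]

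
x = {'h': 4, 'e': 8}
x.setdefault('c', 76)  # 76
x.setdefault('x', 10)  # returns 10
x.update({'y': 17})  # {'h': 4, 'e': 8, 'c': 76, 'x': 10, 'y': 17}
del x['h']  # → {'e': 8, 'c': 76, 'x': 10, 'y': 17}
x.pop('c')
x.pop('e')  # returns 8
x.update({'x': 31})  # {'x': 31, 'y': 17}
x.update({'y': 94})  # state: {'x': 31, 'y': 94}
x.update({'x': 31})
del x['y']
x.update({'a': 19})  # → {'x': 31, 'a': 19}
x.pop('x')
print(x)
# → {'a': 19}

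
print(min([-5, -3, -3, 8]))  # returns -5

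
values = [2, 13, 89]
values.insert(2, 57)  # [2, 13, 57, 89]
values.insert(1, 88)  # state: [2, 88, 13, 57, 89]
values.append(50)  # [2, 88, 13, 57, 89, 50]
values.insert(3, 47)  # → [2, 88, 13, 47, 57, 89, 50]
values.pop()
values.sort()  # [2, 13, 47, 57, 88, 89]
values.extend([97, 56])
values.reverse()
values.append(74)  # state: [56, 97, 89, 88, 57, 47, 13, 2, 74]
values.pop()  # 74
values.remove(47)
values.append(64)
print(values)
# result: [56, 97, 89, 88, 57, 13, 2, 64]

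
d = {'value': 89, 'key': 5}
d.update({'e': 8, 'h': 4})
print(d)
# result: {'value': 89, 'key': 5, 'e': 8, 'h': 4}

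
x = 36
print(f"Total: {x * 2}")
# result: Total: 72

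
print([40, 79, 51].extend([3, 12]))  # None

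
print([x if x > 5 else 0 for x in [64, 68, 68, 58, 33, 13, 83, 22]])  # [64, 68, 68, 58, 33, 13, 83, 22]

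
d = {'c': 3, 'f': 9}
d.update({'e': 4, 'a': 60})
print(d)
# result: {'c': 3, 'f': 9, 'e': 4, 'a': 60}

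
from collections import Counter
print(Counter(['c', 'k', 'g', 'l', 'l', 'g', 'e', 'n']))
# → Counter({'g': 2, 'l': 2, 'c': 1, 'k': 1, 'e': 1, 'n': 1})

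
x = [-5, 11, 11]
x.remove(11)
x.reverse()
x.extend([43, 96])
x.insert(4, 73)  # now [11, -5, 43, 96, 73]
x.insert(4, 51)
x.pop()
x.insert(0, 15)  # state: [15, 11, -5, 43, 96, 51]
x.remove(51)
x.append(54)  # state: [15, 11, -5, 43, 96, 54]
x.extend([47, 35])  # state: [15, 11, -5, 43, 96, 54, 47, 35]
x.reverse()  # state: [35, 47, 54, 96, 43, -5, 11, 15]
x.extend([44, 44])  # [35, 47, 54, 96, 43, -5, 11, 15, 44, 44]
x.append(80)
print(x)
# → [35, 47, 54, 96, 43, -5, 11, 15, 44, 44, 80]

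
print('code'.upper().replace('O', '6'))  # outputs C6DE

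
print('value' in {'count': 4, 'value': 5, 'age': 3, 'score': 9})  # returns True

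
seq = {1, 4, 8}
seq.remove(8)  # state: {1, 4}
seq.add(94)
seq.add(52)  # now {1, 4, 52, 94}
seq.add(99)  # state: {1, 4, 52, 94, 99}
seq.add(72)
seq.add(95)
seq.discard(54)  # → {1, 4, 52, 72, 94, 95, 99}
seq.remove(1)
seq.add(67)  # {4, 52, 67, 72, 94, 95, 99}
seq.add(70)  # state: {4, 52, 67, 70, 72, 94, 95, 99}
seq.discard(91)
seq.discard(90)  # {4, 52, 67, 70, 72, 94, 95, 99}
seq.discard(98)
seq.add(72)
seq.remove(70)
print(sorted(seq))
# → [4, 52, 67, 72, 94, 95, 99]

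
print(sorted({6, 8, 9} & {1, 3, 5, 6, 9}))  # [6, 9]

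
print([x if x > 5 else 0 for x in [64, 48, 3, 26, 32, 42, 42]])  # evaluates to [64, 48, 0, 26, 32, 42, 42]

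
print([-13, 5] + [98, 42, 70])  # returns [-13, 5, 98, 42, 70]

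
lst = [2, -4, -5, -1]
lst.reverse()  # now [-1, -5, -4, 2]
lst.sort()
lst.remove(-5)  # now [-4, -1, 2]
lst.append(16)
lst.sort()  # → [-4, -1, 2, 16]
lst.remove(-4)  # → [-1, 2, 16]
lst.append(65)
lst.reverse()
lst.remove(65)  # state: [16, 2, -1]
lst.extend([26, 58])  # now [16, 2, -1, 26, 58]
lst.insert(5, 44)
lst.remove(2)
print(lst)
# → [16, -1, 26, 58, 44]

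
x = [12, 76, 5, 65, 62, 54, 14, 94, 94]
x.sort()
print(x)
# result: [5, 12, 14, 54, 62, 65, 76, 94, 94]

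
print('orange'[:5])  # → orang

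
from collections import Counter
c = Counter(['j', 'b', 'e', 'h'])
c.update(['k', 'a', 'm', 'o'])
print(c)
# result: Counter({'j': 1, 'b': 1, 'e': 1, 'h': 1, 'k': 1, 'a': 1, 'm': 1, 'o': 1})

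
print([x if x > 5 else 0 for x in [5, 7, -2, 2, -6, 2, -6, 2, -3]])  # [0, 7, 0, 0, 0, 0, 0, 0, 0]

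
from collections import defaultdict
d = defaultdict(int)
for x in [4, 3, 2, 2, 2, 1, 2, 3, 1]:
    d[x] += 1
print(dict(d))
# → {4: 1, 3: 2, 2: 4, 1: 2}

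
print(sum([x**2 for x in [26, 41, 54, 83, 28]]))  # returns 12946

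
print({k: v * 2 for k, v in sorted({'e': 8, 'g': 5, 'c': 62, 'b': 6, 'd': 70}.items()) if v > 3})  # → {'b': 12, 'c': 124, 'd': 140, 'e': 16, 'g': 10}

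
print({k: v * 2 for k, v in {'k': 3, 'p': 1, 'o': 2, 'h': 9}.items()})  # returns {'k': 6, 'p': 2, 'o': 4, 'h': 18}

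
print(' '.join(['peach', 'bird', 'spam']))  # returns peach bird spam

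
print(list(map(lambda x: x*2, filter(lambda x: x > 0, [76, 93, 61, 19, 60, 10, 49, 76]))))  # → [152, 186, 122, 38, 120, 20, 98, 152]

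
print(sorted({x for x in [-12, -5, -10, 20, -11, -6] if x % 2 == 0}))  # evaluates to [-12, -10, -6, 20]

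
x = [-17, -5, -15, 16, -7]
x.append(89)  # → [-17, -5, -15, 16, -7, 89]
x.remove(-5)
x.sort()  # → [-17, -15, -7, 16, 89]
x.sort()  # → [-17, -15, -7, 16, 89]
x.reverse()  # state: [89, 16, -7, -15, -17]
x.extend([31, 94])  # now [89, 16, -7, -15, -17, 31, 94]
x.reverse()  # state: [94, 31, -17, -15, -7, 16, 89]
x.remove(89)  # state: [94, 31, -17, -15, -7, 16]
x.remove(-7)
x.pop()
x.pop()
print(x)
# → [94, 31, -17]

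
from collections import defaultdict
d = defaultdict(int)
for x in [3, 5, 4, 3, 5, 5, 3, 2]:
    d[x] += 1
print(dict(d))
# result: {3: 3, 5: 3, 4: 1, 2: 1}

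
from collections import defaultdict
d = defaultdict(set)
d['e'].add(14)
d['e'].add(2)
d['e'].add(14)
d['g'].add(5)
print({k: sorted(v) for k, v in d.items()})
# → {'e': [2, 14], 'g': [5]}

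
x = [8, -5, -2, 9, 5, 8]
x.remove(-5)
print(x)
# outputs [8, -2, 9, 5, 8]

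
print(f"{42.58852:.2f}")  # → 42.59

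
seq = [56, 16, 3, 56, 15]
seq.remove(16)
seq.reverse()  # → [15, 56, 3, 56]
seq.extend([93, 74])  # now [15, 56, 3, 56, 93, 74]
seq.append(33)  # [15, 56, 3, 56, 93, 74, 33]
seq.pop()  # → 33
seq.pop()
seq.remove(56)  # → [15, 3, 56, 93]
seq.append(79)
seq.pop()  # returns 79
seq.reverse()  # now [93, 56, 3, 15]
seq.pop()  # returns 15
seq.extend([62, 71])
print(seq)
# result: [93, 56, 3, 62, 71]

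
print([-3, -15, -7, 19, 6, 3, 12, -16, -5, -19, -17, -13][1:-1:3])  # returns [-15, 6, -16, -17]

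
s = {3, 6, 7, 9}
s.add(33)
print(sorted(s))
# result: [3, 6, 7, 9, 33]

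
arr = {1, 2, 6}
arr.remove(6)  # {1, 2}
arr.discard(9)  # {1, 2}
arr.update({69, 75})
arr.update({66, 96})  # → {1, 2, 66, 69, 75, 96}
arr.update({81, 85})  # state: {1, 2, 66, 69, 75, 81, 85, 96}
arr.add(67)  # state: {1, 2, 66, 67, 69, 75, 81, 85, 96}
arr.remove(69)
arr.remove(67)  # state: {1, 2, 66, 75, 81, 85, 96}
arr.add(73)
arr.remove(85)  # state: {1, 2, 66, 73, 75, 81, 96}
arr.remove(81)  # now {1, 2, 66, 73, 75, 96}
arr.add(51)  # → {1, 2, 51, 66, 73, 75, 96}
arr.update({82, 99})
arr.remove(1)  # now {2, 51, 66, 73, 75, 82, 96, 99}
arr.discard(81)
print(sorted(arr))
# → [2, 51, 66, 73, 75, 82, 96, 99]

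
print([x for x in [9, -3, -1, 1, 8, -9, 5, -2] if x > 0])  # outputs [9, 1, 8, 5]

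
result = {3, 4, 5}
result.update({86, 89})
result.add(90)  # {3, 4, 5, 86, 89, 90}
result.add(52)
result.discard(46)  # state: {3, 4, 5, 52, 86, 89, 90}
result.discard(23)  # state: {3, 4, 5, 52, 86, 89, 90}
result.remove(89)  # {3, 4, 5, 52, 86, 90}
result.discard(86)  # {3, 4, 5, 52, 90}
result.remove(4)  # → {3, 5, 52, 90}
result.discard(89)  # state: {3, 5, 52, 90}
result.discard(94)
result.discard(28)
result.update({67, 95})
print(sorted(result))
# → [3, 5, 52, 67, 90, 95]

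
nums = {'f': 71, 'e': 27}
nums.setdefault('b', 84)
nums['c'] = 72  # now {'f': 71, 'e': 27, 'b': 84, 'c': 72}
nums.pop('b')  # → 84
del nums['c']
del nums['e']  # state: {'f': 71}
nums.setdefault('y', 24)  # 24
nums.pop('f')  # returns 71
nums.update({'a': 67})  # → {'y': 24, 'a': 67}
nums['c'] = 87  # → {'y': 24, 'a': 67, 'c': 87}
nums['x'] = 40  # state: {'y': 24, 'a': 67, 'c': 87, 'x': 40}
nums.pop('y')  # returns 24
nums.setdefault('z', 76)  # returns 76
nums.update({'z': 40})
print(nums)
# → {'a': 67, 'c': 87, 'x': 40, 'z': 40}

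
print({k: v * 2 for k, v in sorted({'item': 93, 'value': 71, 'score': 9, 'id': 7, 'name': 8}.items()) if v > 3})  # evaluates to {'id': 14, 'item': 186, 'name': 16, 'score': 18, 'value': 142}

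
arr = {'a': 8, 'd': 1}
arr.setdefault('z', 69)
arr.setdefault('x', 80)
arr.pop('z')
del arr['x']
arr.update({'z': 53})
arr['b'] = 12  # {'a': 8, 'd': 1, 'z': 53, 'b': 12}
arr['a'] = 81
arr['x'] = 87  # {'a': 81, 'd': 1, 'z': 53, 'b': 12, 'x': 87}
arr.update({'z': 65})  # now {'a': 81, 'd': 1, 'z': 65, 'b': 12, 'x': 87}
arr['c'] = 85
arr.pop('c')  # 85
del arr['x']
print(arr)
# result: {'a': 81, 'd': 1, 'z': 65, 'b': 12}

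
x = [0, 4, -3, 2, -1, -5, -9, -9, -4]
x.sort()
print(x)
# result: [-9, -9, -5, -4, -3, -1, 0, 2, 4]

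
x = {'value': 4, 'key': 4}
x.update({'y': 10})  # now {'value': 4, 'key': 4, 'y': 10}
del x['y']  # {'value': 4, 'key': 4}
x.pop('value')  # 4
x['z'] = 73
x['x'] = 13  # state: {'key': 4, 'z': 73, 'x': 13}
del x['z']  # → {'key': 4, 'x': 13}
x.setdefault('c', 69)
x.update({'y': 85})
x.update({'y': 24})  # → {'key': 4, 'x': 13, 'c': 69, 'y': 24}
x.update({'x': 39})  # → {'key': 4, 'x': 39, 'c': 69, 'y': 24}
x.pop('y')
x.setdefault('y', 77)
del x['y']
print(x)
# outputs {'key': 4, 'x': 39, 'c': 69}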